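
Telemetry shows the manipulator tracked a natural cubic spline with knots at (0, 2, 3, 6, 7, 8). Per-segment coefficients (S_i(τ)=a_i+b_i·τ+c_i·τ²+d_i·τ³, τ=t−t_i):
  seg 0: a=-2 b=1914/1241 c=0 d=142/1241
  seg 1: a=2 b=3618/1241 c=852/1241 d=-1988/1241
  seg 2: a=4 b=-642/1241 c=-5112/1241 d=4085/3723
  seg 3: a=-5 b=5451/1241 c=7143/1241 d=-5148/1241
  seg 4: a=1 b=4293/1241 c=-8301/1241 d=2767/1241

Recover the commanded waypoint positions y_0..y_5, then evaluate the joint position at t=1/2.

y_0=-2 y_1=2 y_2=4 y_3=-5 y_4=1 y_5=0
S(1/2) = -6029/4964

y_0 = S_0(0) = a_0 = -2
y_1 = S_1(0) = a_1 = 2
y_2 = S_2(0) = a_2 = 4
y_3 = S_3(0) = a_3 = -5
y_4 = S_4(0) = a_4 = 1
y_5 = S_4(1) = 0
t_q=1/2 is in segment 0 (τ=1/2); S_0(τ)=-6029/4964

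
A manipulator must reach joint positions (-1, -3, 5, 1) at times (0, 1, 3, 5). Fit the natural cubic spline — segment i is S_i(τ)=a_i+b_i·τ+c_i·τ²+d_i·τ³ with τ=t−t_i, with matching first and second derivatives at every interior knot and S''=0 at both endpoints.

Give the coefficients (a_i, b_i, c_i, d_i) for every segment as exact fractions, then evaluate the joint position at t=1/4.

Δ: Δ0=-2, Δ1=4, Δ2=-2
row 1: diag=6, rhs=36; c'=1/3, d'=6
row 2: denom=8−2·1/3=22/3; d'=(-36−2·6)/(22/3)=-72/11
back: M2=-72/11
back: M1=6−1/3·-72/11=90/11
M: M0=0, M1=90/11, M2=-72/11, M3=0
seg 0: a=-1, c=M0/2=0, d=(M1−M0)/(6·1)=15/11, b=Δ0−h0·(2M0+M1)/6=-37/11
seg 1: a=-3, c=M1/2=45/11, d=(M2−M1)/(6·2)=-27/22, b=Δ1−h1·(2M1+M2)/6=8/11
seg 2: a=5, c=M2/2=-36/11, d=(M3−M2)/(6·2)=6/11, b=Δ2−h2·(2M2+M3)/6=26/11
t_q=1/4 → seg 0, τ=1/4; S=-1+-37/11·τ+0·τ²+15/11·τ³=-1281/704

  seg 0: a=-1 b=-37/11 c=0 d=15/11
  seg 1: a=-3 b=8/11 c=45/11 d=-27/22
  seg 2: a=5 b=26/11 c=-36/11 d=6/11
S(1/4) = -1281/704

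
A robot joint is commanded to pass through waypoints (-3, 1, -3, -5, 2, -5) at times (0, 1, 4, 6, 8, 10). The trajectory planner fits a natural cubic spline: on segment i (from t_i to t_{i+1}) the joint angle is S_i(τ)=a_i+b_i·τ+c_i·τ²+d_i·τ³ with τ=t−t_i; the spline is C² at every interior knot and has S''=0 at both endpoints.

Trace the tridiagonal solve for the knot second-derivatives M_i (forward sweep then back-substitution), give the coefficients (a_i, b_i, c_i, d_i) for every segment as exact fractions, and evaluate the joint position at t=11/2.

Δ: Δ0=4, Δ1=-4/3, Δ2=-1, Δ3=7/2, Δ4=-7/2
row 1: diag=8, rhs=-32; c'=3/8, d'=-4
row 2: denom=10−3·3/8=71/8; d'=(2−3·-4)/(71/8)=112/71
row 3: denom=8−2·16/71=536/71; d'=(27−2·112/71)/(536/71)=1693/536
row 4: denom=8−2·71/268=1001/134; d'=(-42−2·1693/536)/(1001/134)=-12949/2002
back: M4=-12949/2002
back: M3=1693/536−71/268·-12949/2002=4877/1001
back: M2=112/71−16/71·4877/1001=480/1001
back: M1=-4−3/8·480/1001=-4184/1001
M: M0=0, M1=-4184/1001, M2=480/1001, M3=4877/1001, M4=-12949/2002, M5=0
seg 0: a=-3, c=M0/2=0, d=(M1−M0)/(6·1)=-2092/3003, b=Δ0−h0·(2M0+M1)/6=14104/3003
seg 1: a=1, c=M1/2=-2092/1001, d=(M2−M1)/(6·3)=212/819, b=Δ1−h1·(2M1+M2)/6=7828/3003
seg 2: a=-3, c=M2/2=240/1001, d=(M3−M2)/(6·2)=4397/12012, b=Δ2−h2·(2M2+M3)/6=-680/231
seg 3: a=-5, c=M3/2=4877/2002, d=(M4−M3)/(6·2)=-22703/24024, b=Δ3−h3·(2M3+M4)/6=1033/429
seg 4: a=2, c=M4/2=-12949/4004, d=(M5−M4)/(6·2)=12949/24024, b=Δ4−h4·(2M4+M5)/6=4877/6006
t_q=11/2 → seg 2, τ=3/2; S=-3+-680/231·τ+240/1001·τ²+4397/12012·τ³=-180683/32032

  seg 0: a=-3 b=14104/3003 c=0 d=-2092/3003
  seg 1: a=1 b=7828/3003 c=-2092/1001 d=212/819
  seg 2: a=-3 b=-680/231 c=240/1001 d=4397/12012
  seg 3: a=-5 b=1033/429 c=4877/2002 d=-22703/24024
  seg 4: a=2 b=4877/6006 c=-12949/4004 d=12949/24024
S(11/2) = -180683/32032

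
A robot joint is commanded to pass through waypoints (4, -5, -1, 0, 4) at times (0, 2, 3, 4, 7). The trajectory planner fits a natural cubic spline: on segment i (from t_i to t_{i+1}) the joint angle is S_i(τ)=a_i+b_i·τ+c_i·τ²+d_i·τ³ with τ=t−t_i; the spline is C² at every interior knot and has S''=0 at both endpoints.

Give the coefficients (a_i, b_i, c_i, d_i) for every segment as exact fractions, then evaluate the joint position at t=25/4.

  seg 0: a=4 b=-2065/267 c=0 d=1727/2136
  seg 1: a=-5 b=1051/534 c=1727/356 d=-3011/1068
  seg 2: a=-1 b=3431/1068 c=-321/89 d=1489/1068
  seg 3: a=0 b=97/534 c=205/356 d=-205/3204
S(25/4) = 59127/22784

Δ: Δ0=-9/2, Δ1=4, Δ2=1, Δ3=4/3
row 1: diag=6, rhs=51; c'=1/6, d'=17/2
row 2: denom=4−1·1/6=23/6; d'=(-18−1·17/2)/(23/6)=-159/23
row 3: denom=8−1·6/23=178/23; d'=(2−1·-159/23)/(178/23)=205/178
back: M3=205/178
back: M2=-159/23−6/23·205/178=-642/89
back: M1=17/2−1/6·-642/89=1727/178
M: M0=0, M1=1727/178, M2=-642/89, M3=205/178, M4=0
seg 0: a=4, c=M0/2=0, d=(M1−M0)/(6·2)=1727/2136, b=Δ0−h0·(2M0+M1)/6=-2065/267
seg 1: a=-5, c=M1/2=1727/356, d=(M2−M1)/(6·1)=-3011/1068, b=Δ1−h1·(2M1+M2)/6=1051/534
seg 2: a=-1, c=M2/2=-321/89, d=(M3−M2)/(6·1)=1489/1068, b=Δ2−h2·(2M2+M3)/6=3431/1068
seg 3: a=0, c=M3/2=205/356, d=(M4−M3)/(6·3)=-205/3204, b=Δ3−h3·(2M3+M4)/6=97/534
t_q=25/4 → seg 3, τ=9/4; S=0+97/534·τ+205/356·τ²+-205/3204·τ³=59127/22784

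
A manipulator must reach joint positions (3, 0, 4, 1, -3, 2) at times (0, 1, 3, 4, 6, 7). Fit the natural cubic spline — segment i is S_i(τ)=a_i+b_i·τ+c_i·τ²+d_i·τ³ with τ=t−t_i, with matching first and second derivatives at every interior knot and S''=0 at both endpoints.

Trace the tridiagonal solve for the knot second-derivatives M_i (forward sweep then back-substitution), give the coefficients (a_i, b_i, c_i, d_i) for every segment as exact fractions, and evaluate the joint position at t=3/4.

Δ: Δ0=-3, Δ1=2, Δ2=-3, Δ3=-2, Δ4=5
row 1: diag=6, rhs=30; c'=1/3, d'=5
row 2: denom=6−2·1/3=16/3; d'=(-30−2·5)/(16/3)=-15/2
row 3: denom=6−1·3/16=93/16; d'=(6−1·-15/2)/(93/16)=72/31
row 4: denom=6−2·32/93=494/93; d'=(42−2·72/31)/(494/93)=1737/247
back: M4=1737/247
back: M3=72/31−32/93·1737/247=-24/247
back: M2=-15/2−3/16·-24/247=-1848/247
back: M1=5−1/3·-1848/247=1851/247
M: M0=0, M1=1851/247, M2=-1848/247, M3=-24/247, M4=1737/247, M5=0
seg 0: a=3, c=M0/2=0, d=(M1−M0)/(6·1)=617/494, b=Δ0−h0·(2M0+M1)/6=-2099/494
seg 1: a=0, c=M1/2=1851/494, d=(M2−M1)/(6·2)=-1233/988, b=Δ1−h1·(2M1+M2)/6=-124/247
seg 2: a=4, c=M2/2=-924/247, d=(M3−M2)/(6·1)=16/13, b=Δ2−h2·(2M2+M3)/6=-121/247
seg 3: a=1, c=M3/2=-12/247, d=(M4−M3)/(6·2)=587/988, b=Δ3−h3·(2M3+M4)/6=-1057/247
seg 4: a=-3, c=M4/2=1737/494, d=(M5−M4)/(6·1)=-579/494, b=Δ4−h4·(2M4+M5)/6=656/247
t_q=3/4 → seg 0, τ=3/4; S=3+-2099/494·τ+0·τ²+617/494·τ³=10755/31616

  seg 0: a=3 b=-2099/494 c=0 d=617/494
  seg 1: a=0 b=-124/247 c=1851/494 d=-1233/988
  seg 2: a=4 b=-121/247 c=-924/247 d=16/13
  seg 3: a=1 b=-1057/247 c=-12/247 d=587/988
  seg 4: a=-3 b=656/247 c=1737/494 d=-579/494
S(3/4) = 10755/31616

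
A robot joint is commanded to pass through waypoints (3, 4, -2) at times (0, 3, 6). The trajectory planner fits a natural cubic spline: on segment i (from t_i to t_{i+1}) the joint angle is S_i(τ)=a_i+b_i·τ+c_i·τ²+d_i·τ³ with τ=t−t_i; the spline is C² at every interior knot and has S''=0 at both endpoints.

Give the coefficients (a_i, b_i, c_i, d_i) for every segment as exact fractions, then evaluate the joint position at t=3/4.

  seg 0: a=3 b=11/12 c=0 d=-7/108
  seg 1: a=4 b=-5/6 c=-7/12 d=7/108
S(3/4) = 937/256

Δ: Δ0=1/3, Δ1=-2
row 1: diag=12, rhs=-14; c'=1/4, d'=-7/6
back: M1=-7/6
M: M0=0, M1=-7/6, M2=0
seg 0: a=3, c=M0/2=0, d=(M1−M0)/(6·3)=-7/108, b=Δ0−h0·(2M0+M1)/6=11/12
seg 1: a=4, c=M1/2=-7/12, d=(M2−M1)/(6·3)=7/108, b=Δ1−h1·(2M1+M2)/6=-5/6
t_q=3/4 → seg 0, τ=3/4; S=3+11/12·τ+0·τ²+-7/108·τ³=937/256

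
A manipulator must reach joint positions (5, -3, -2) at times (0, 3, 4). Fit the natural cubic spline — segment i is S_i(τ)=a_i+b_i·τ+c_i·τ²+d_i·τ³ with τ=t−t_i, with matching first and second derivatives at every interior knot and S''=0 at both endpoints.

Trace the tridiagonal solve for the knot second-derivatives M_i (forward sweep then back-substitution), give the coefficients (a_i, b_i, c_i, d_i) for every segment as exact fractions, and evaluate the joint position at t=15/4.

Δ: Δ0=-8/3, Δ1=1
row 1: diag=8, rhs=22; c'=1/8, d'=11/4
back: M1=11/4
M: M0=0, M1=11/4, M2=0
seg 0: a=5, c=M0/2=0, d=(M1−M0)/(6·3)=11/72, b=Δ0−h0·(2M0+M1)/6=-97/24
seg 1: a=-3, c=M1/2=11/8, d=(M2−M1)/(6·1)=-11/24, b=Δ1−h1·(2M1+M2)/6=1/12
t_q=15/4 → seg 1, τ=3/4; S=-3+1/12·τ+11/8·τ²+-11/24·τ³=-1207/512

  seg 0: a=5 b=-97/24 c=0 d=11/72
  seg 1: a=-3 b=1/12 c=11/8 d=-11/24
S(15/4) = -1207/512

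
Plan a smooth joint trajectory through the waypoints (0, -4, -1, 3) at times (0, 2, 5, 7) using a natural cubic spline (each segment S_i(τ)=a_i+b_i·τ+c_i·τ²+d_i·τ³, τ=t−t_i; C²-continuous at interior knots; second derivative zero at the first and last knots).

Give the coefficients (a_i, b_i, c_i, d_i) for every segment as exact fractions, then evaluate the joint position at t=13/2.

  seg 0: a=0 b=-236/91 c=0 d=27/182
  seg 1: a=-4 b=-74/91 c=81/91 d=-2/21
  seg 2: a=-1 b=178/91 c=3/91 d=-1/182
S(13/2) = 2897/1456

Δ: Δ0=-2, Δ1=1, Δ2=2
row 1: diag=10, rhs=18; c'=3/10, d'=9/5
row 2: denom=10−3·3/10=91/10; d'=(6−3·9/5)/(91/10)=6/91
back: M2=6/91
back: M1=9/5−3/10·6/91=162/91
M: M0=0, M1=162/91, M2=6/91, M3=0
seg 0: a=0, c=M0/2=0, d=(M1−M0)/(6·2)=27/182, b=Δ0−h0·(2M0+M1)/6=-236/91
seg 1: a=-4, c=M1/2=81/91, d=(M2−M1)/(6·3)=-2/21, b=Δ1−h1·(2M1+M2)/6=-74/91
seg 2: a=-1, c=M2/2=3/91, d=(M3−M2)/(6·2)=-1/182, b=Δ2−h2·(2M2+M3)/6=178/91
t_q=13/2 → seg 2, τ=3/2; S=-1+178/91·τ+3/91·τ²+-1/182·τ³=2897/1456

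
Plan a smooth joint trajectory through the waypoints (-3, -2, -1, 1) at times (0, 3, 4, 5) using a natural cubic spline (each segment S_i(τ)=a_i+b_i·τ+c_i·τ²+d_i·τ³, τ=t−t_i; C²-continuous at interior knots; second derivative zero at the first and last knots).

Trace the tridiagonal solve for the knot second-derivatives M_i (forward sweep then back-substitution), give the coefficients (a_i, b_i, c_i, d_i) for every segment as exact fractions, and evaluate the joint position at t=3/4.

  seg 0: a=-3 b=16/93 c=0 d=5/279
  seg 1: a=-2 b=61/93 c=5/31 d=17/93
  seg 2: a=-1 b=142/93 c=22/31 d=-22/93
S(3/4) = -5681/1984

Δ: Δ0=1/3, Δ1=1, Δ2=2
row 1: diag=8, rhs=4; c'=1/8, d'=1/2
row 2: denom=4−1·1/8=31/8; d'=(6−1·1/2)/(31/8)=44/31
back: M2=44/31
back: M1=1/2−1/8·44/31=10/31
M: M0=0, M1=10/31, M2=44/31, M3=0
seg 0: a=-3, c=M0/2=0, d=(M1−M0)/(6·3)=5/279, b=Δ0−h0·(2M0+M1)/6=16/93
seg 1: a=-2, c=M1/2=5/31, d=(M2−M1)/(6·1)=17/93, b=Δ1−h1·(2M1+M2)/6=61/93
seg 2: a=-1, c=M2/2=22/31, d=(M3−M2)/(6·1)=-22/93, b=Δ2−h2·(2M2+M3)/6=142/93
t_q=3/4 → seg 0, τ=3/4; S=-3+16/93·τ+0·τ²+5/279·τ³=-5681/1984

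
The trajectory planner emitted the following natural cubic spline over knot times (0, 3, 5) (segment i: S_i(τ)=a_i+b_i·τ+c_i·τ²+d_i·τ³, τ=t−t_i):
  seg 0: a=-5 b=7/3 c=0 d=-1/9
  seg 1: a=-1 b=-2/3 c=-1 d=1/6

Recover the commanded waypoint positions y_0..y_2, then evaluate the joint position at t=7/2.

y_0=-5 y_1=-1 y_2=-5
S(7/2) = -25/16

y_0 = S_0(0) = a_0 = -5
y_1 = S_1(0) = a_1 = -1
y_2 = S_1(2) = -5
t_q=7/2 is in segment 1 (τ=1/2); S_1(τ)=-25/16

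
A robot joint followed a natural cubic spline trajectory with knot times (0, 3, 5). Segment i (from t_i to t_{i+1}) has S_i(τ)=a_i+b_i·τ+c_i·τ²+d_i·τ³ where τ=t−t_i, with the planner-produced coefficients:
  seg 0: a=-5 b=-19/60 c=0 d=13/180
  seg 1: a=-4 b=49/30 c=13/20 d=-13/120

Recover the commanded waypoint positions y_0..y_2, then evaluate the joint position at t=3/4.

y_0 = S_0(0) = a_0 = -5
y_1 = S_1(0) = a_1 = -4
y_2 = S_1(2) = 1
t_q=3/4 is in segment 0 (τ=3/4); S_0(τ)=-1333/256

y_0=-5 y_1=-4 y_2=1
S(3/4) = -1333/256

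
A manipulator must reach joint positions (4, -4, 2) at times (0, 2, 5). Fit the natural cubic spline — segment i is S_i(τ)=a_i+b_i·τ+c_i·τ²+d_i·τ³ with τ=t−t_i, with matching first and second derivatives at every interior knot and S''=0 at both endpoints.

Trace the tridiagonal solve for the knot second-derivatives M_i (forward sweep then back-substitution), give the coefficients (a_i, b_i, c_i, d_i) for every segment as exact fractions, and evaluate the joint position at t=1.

Δ: Δ0=-4, Δ1=2
row 1: diag=10, rhs=36; c'=3/10, d'=18/5
back: M1=18/5
M: M0=0, M1=18/5, M2=0
seg 0: a=4, c=M0/2=0, d=(M1−M0)/(6·2)=3/10, b=Δ0−h0·(2M0+M1)/6=-26/5
seg 1: a=-4, c=M1/2=9/5, d=(M2−M1)/(6·3)=-1/5, b=Δ1−h1·(2M1+M2)/6=-8/5
t_q=1 → seg 0, τ=1; S=4+-26/5·τ+0·τ²+3/10·τ³=-9/10

  seg 0: a=4 b=-26/5 c=0 d=3/10
  seg 1: a=-4 b=-8/5 c=9/5 d=-1/5
S(1) = -9/10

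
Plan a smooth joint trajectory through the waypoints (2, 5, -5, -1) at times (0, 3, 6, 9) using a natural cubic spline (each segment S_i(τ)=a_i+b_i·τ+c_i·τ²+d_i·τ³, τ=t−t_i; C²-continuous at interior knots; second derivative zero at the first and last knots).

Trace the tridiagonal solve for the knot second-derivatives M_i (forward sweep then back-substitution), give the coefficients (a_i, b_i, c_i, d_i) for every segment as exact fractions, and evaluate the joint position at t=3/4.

Δ: Δ0=1, Δ1=-10/3, Δ2=4/3
row 1: diag=12, rhs=-26; c'=1/4, d'=-13/6
row 2: denom=12−3·1/4=45/4; d'=(28−3·-13/6)/(45/4)=46/15
back: M2=46/15
back: M1=-13/6−1/4·46/15=-44/15
M: M0=0, M1=-44/15, M2=46/15, M3=0
seg 0: a=2, c=M0/2=0, d=(M1−M0)/(6·3)=-22/135, b=Δ0−h0·(2M0+M1)/6=37/15
seg 1: a=5, c=M1/2=-22/15, d=(M2−M1)/(6·3)=1/3, b=Δ1−h1·(2M1+M2)/6=-29/15
seg 2: a=-5, c=M2/2=23/15, d=(M3−M2)/(6·3)=-23/135, b=Δ2−h2·(2M2+M3)/6=-26/15
t_q=3/4 → seg 0, τ=3/4; S=2+37/15·τ+0·τ²+-22/135·τ³=121/32

  seg 0: a=2 b=37/15 c=0 d=-22/135
  seg 1: a=5 b=-29/15 c=-22/15 d=1/3
  seg 2: a=-5 b=-26/15 c=23/15 d=-23/135
S(3/4) = 121/32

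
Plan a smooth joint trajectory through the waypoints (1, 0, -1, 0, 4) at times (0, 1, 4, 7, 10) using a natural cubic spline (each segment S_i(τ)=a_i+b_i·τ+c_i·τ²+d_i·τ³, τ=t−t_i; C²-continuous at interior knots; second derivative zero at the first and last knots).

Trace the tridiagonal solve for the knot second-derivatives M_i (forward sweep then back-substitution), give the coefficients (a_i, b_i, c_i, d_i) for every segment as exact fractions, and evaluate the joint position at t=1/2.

Δ: Δ0=-1, Δ1=-1/3, Δ2=1/3, Δ3=4/3
row 1: diag=8, rhs=4; c'=3/8, d'=1/2
row 2: denom=12−3·3/8=87/8; d'=(4−3·1/2)/(87/8)=20/87
row 3: denom=12−3·8/29=324/29; d'=(6−3·20/87)/(324/29)=77/162
back: M3=77/162
back: M2=20/87−8/29·77/162=8/81
back: M1=1/2−3/8·8/81=25/54
M: M0=0, M1=25/54, M2=8/81, M3=77/162, M4=0
seg 0: a=1, c=M0/2=0, d=(M1−M0)/(6·1)=25/324, b=Δ0−h0·(2M0+M1)/6=-349/324
seg 1: a=0, c=M1/2=25/108, d=(M2−M1)/(6·3)=-59/2916, b=Δ1−h1·(2M1+M2)/6=-137/162
seg 2: a=-1, c=M2/2=4/81, d=(M3−M2)/(6·3)=61/2916, b=Δ2−h2·(2M2+M3)/6=-1/324
seg 3: a=0, c=M3/2=77/324, d=(M4−M3)/(6·3)=-77/2916, b=Δ3−h3·(2M3+M4)/6=139/162
t_q=1/2 → seg 0, τ=1/2; S=1+-349/324·τ+0·τ²+25/324·τ³=407/864

  seg 0: a=1 b=-349/324 c=0 d=25/324
  seg 1: a=0 b=-137/162 c=25/108 d=-59/2916
  seg 2: a=-1 b=-1/324 c=4/81 d=61/2916
  seg 3: a=0 b=139/162 c=77/324 d=-77/2916
S(1/2) = 407/864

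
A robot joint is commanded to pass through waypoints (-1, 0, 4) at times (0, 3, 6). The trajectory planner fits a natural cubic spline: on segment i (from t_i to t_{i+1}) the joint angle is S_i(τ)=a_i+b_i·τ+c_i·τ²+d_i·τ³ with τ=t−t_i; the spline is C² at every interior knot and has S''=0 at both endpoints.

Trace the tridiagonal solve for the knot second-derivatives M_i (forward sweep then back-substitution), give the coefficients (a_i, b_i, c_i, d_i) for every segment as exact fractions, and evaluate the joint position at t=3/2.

  seg 0: a=-1 b=1/12 c=0 d=1/36
  seg 1: a=0 b=5/6 c=1/4 d=-1/36
S(3/2) = -25/32

Δ: Δ0=1/3, Δ1=4/3
row 1: diag=12, rhs=6; c'=1/4, d'=1/2
back: M1=1/2
M: M0=0, M1=1/2, M2=0
seg 0: a=-1, c=M0/2=0, d=(M1−M0)/(6·3)=1/36, b=Δ0−h0·(2M0+M1)/6=1/12
seg 1: a=0, c=M1/2=1/4, d=(M2−M1)/(6·3)=-1/36, b=Δ1−h1·(2M1+M2)/6=5/6
t_q=3/2 → seg 0, τ=3/2; S=-1+1/12·τ+0·τ²+1/36·τ³=-25/32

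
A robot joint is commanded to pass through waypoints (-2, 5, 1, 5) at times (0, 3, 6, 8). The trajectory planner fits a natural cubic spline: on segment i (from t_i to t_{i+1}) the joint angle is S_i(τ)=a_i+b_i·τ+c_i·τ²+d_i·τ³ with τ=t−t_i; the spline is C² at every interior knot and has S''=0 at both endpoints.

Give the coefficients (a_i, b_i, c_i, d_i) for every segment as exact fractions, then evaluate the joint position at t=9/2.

  seg 0: a=-2 b=133/37 c=0 d=-140/999
  seg 1: a=5 b=-7/37 c=-140/111 d=293/999
  seg 2: a=1 b=6/37 c=51/37 d=-17/74
S(9/2) = 849/296

Δ: Δ0=7/3, Δ1=-4/3, Δ2=2
row 1: diag=12, rhs=-22; c'=1/4, d'=-11/6
row 2: denom=10−3·1/4=37/4; d'=(20−3·-11/6)/(37/4)=102/37
back: M2=102/37
back: M1=-11/6−1/4·102/37=-280/111
M: M0=0, M1=-280/111, M2=102/37, M3=0
seg 0: a=-2, c=M0/2=0, d=(M1−M0)/(6·3)=-140/999, b=Δ0−h0·(2M0+M1)/6=133/37
seg 1: a=5, c=M1/2=-140/111, d=(M2−M1)/(6·3)=293/999, b=Δ1−h1·(2M1+M2)/6=-7/37
seg 2: a=1, c=M2/2=51/37, d=(M3−M2)/(6·2)=-17/74, b=Δ2−h2·(2M2+M3)/6=6/37
t_q=9/2 → seg 1, τ=3/2; S=5+-7/37·τ+-140/111·τ²+293/999·τ³=849/296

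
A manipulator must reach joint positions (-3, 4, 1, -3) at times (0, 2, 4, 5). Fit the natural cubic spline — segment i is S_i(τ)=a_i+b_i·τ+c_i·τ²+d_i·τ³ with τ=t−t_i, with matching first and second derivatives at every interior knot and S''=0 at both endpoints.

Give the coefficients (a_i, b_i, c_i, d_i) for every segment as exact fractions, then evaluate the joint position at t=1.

  seg 0: a=-3 b=51/11 c=0 d=-25/88
  seg 1: a=4 b=27/22 c=-75/44 d=15/88
  seg 2: a=1 b=-39/11 c=-15/22 d=5/22
S(1) = 119/88

Δ: Δ0=7/2, Δ1=-3/2, Δ2=-4
row 1: diag=8, rhs=-30; c'=1/4, d'=-15/4
row 2: denom=6−2·1/4=11/2; d'=(-15−2·-15/4)/(11/2)=-15/11
back: M2=-15/11
back: M1=-15/4−1/4·-15/11=-75/22
M: M0=0, M1=-75/22, M2=-15/11, M3=0
seg 0: a=-3, c=M0/2=0, d=(M1−M0)/(6·2)=-25/88, b=Δ0−h0·(2M0+M1)/6=51/11
seg 1: a=4, c=M1/2=-75/44, d=(M2−M1)/(6·2)=15/88, b=Δ1−h1·(2M1+M2)/6=27/22
seg 2: a=1, c=M2/2=-15/22, d=(M3−M2)/(6·1)=5/22, b=Δ2−h2·(2M2+M3)/6=-39/11
t_q=1 → seg 0, τ=1; S=-3+51/11·τ+0·τ²+-25/88·τ³=119/88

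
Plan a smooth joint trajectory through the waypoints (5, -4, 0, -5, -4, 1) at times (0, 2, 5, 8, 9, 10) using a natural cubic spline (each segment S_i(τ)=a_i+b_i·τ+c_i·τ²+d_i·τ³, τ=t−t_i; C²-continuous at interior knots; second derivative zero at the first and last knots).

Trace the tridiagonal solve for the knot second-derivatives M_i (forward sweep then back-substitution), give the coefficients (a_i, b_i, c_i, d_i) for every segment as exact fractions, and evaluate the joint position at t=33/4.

  seg 0: a=5 b=-36925/6162 c=0 d=2299/6162
  seg 1: a=-4 b=-9337/6162 c=2299/1027 d=-611/1422
  seg 2: a=0 b=970/3081 c=-3345/2054 d=5965/18486
  seg 3: a=-5 b=-4585/6162 c=1310/1027 d=2887/6162
  seg 4: a=-4 b=9898/3081 c=5507/2054 d=-5507/6162
S(33/4) = -670291/131456

Δ: Δ0=-9/2, Δ1=4/3, Δ2=-5/3, Δ3=1, Δ4=5
row 1: diag=10, rhs=35; c'=3/10, d'=7/2
row 2: denom=12−3·3/10=111/10; d'=(-18−3·7/2)/(111/10)=-95/37
row 3: denom=8−3·10/37=266/37; d'=(16−3·-95/37)/(266/37)=877/266
row 4: denom=4−1·37/266=1027/266; d'=(24−1·877/266)/(1027/266)=5507/1027
back: M4=5507/1027
back: M3=877/266−37/266·5507/1027=2620/1027
back: M2=-95/37−10/37·2620/1027=-3345/1027
back: M1=7/2−3/10·-3345/1027=4598/1027
M: M0=0, M1=4598/1027, M2=-3345/1027, M3=2620/1027, M4=5507/1027, M5=0
seg 0: a=5, c=M0/2=0, d=(M1−M0)/(6·2)=2299/6162, b=Δ0−h0·(2M0+M1)/6=-36925/6162
seg 1: a=-4, c=M1/2=2299/1027, d=(M2−M1)/(6·3)=-611/1422, b=Δ1−h1·(2M1+M2)/6=-9337/6162
seg 2: a=0, c=M2/2=-3345/2054, d=(M3−M2)/(6·3)=5965/18486, b=Δ2−h2·(2M2+M3)/6=970/3081
seg 3: a=-5, c=M3/2=1310/1027, d=(M4−M3)/(6·1)=2887/6162, b=Δ3−h3·(2M3+M4)/6=-4585/6162
seg 4: a=-4, c=M4/2=5507/2054, d=(M5−M4)/(6·1)=-5507/6162, b=Δ4−h4·(2M4+M5)/6=9898/3081
t_q=33/4 → seg 3, τ=1/4; S=-5+-4585/6162·τ+1310/1027·τ²+2887/6162·τ³=-670291/131456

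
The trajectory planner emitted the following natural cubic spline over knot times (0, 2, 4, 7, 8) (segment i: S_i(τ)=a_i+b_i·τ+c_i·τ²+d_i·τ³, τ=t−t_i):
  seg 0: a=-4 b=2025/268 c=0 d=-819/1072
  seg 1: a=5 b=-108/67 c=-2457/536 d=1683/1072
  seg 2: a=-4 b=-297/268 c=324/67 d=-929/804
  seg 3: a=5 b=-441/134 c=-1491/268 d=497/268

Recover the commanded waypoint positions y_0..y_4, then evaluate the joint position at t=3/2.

y_0=-4 y_1=5 y_2=-4 y_3=5 y_4=-2
S(3/2) = 40783/8576

y_0 = S_0(0) = a_0 = -4
y_1 = S_1(0) = a_1 = 5
y_2 = S_2(0) = a_2 = -4
y_3 = S_3(0) = a_3 = 5
y_4 = S_3(1) = -2
t_q=3/2 is in segment 0 (τ=3/2); S_0(τ)=40783/8576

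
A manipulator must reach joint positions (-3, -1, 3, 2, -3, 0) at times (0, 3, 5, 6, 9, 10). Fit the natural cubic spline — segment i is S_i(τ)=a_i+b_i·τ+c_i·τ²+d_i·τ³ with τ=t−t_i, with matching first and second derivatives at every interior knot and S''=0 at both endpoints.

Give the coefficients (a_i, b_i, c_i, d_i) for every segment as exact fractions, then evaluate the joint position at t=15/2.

Δ: Δ0=2/3, Δ1=2, Δ2=-1, Δ3=-5/3, Δ4=3
row 1: diag=10, rhs=8; c'=1/5, d'=4/5
row 2: denom=6−2·1/5=28/5; d'=(-18−2·4/5)/(28/5)=-7/2
row 3: denom=8−1·5/28=219/28; d'=(-4−1·-7/2)/(219/28)=-14/219
row 4: denom=8−3·28/73=500/73; d'=(28−3·-14/219)/(500/73)=1029/250
back: M4=1029/250
back: M3=-14/219−28/73·1029/250=-616/375
back: M2=-7/2−5/28·-616/375=-481/150
back: M1=4/5−1/5·-481/150=1081/750
M: M0=0, M1=1081/750, M2=-481/150, M3=-616/375, M4=1029/250, M5=0
seg 0: a=-3, c=M0/2=0, d=(M1−M0)/(6·3)=1081/13500, b=Δ0−h0·(2M0+M1)/6=-27/500
seg 1: a=-1, c=M1/2=1081/1500, d=(M2−M1)/(6·2)=-581/1500, b=Δ1−h1·(2M1+M2)/6=527/250
seg 2: a=3, c=M2/2=-481/300, d=(M3−M2)/(6·1)=391/1500, b=Δ2−h2·(2M2+M3)/6=257/750
seg 3: a=2, c=M3/2=-308/375, d=(M4−M3)/(6·3)=4319/13500, b=Δ3−h3·(2M3+M4)/6=-1041/500
seg 4: a=-3, c=M4/2=1029/500, d=(M5−M4)/(6·1)=-343/500, b=Δ4−h4·(2M4+M5)/6=407/250
t_q=15/2 → seg 3, τ=3/2; S=2+-1041/500·τ+-308/375·τ²+4319/13500·τ³=-1513/800

  seg 0: a=-3 b=-27/500 c=0 d=1081/13500
  seg 1: a=-1 b=527/250 c=1081/1500 d=-581/1500
  seg 2: a=3 b=257/750 c=-481/300 d=391/1500
  seg 3: a=2 b=-1041/500 c=-308/375 d=4319/13500
  seg 4: a=-3 b=407/250 c=1029/500 d=-343/500
S(15/2) = -1513/800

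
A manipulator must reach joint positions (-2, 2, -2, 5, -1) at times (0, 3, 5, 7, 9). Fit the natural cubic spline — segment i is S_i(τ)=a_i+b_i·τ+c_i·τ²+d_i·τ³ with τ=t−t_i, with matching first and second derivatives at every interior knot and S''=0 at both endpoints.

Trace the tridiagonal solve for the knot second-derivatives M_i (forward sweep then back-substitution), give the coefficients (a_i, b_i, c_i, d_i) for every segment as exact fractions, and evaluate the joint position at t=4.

Δ: Δ0=4/3, Δ1=-2, Δ2=7/2, Δ3=-3
row 1: diag=10, rhs=-20; c'=1/5, d'=-2
row 2: denom=8−2·1/5=38/5; d'=(33−2·-2)/(38/5)=185/38
row 3: denom=8−2·5/19=142/19; d'=(-39−2·185/38)/(142/19)=-463/71
back: M3=-463/71
back: M2=185/38−5/19·-463/71=935/142
back: M1=-2−1/5·935/142=-471/142
M: M0=0, M1=-471/142, M2=935/142, M3=-463/71, M4=0
seg 0: a=-2, c=M0/2=0, d=(M1−M0)/(6·3)=-157/852, b=Δ0−h0·(2M0+M1)/6=2549/852
seg 1: a=2, c=M1/2=-471/284, d=(M2−M1)/(6·2)=703/852, b=Δ1−h1·(2M1+M2)/6=-845/426
seg 2: a=-2, c=M2/2=935/284, d=(M3−M2)/(6·2)=-1861/1704, b=Δ2−h2·(2M2+M3)/6=547/426
seg 3: a=5, c=M3/2=-463/142, d=(M4−M3)/(6·2)=463/852, b=Δ3−h3·(2M3+M4)/6=287/213
t_q=4 → seg 1, τ=1; S=2+-845/426·τ+-471/284·τ²+703/852·τ³=-58/71

  seg 0: a=-2 b=2549/852 c=0 d=-157/852
  seg 1: a=2 b=-845/426 c=-471/284 d=703/852
  seg 2: a=-2 b=547/426 c=935/284 d=-1861/1704
  seg 3: a=5 b=287/213 c=-463/142 d=463/852
S(4) = -58/71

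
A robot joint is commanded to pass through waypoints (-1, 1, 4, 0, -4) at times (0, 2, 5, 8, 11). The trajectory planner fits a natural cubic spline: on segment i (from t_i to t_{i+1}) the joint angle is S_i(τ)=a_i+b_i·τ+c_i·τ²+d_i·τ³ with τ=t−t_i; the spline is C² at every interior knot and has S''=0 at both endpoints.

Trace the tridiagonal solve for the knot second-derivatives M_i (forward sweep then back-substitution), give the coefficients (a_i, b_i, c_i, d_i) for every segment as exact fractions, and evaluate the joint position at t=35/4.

Δ: Δ0=1, Δ1=1, Δ2=-4/3, Δ3=-4/3
row 1: diag=10, rhs=0; c'=3/10, d'=0
row 2: denom=12−3·3/10=111/10; d'=(-14−3·0)/(111/10)=-140/111
row 3: denom=12−3·10/37=414/37; d'=(0−3·-140/111)/(414/37)=70/207
back: M3=70/207
back: M2=-140/111−10/37·70/207=-280/207
back: M1=0−3/10·-280/207=28/69
M: M0=0, M1=28/69, M2=-280/207, M3=70/207, M4=0
seg 0: a=-1, c=M0/2=0, d=(M1−M0)/(6·2)=7/207, b=Δ0−h0·(2M0+M1)/6=179/207
seg 1: a=1, c=M1/2=14/69, d=(M2−M1)/(6·3)=-182/1863, b=Δ1−h1·(2M1+M2)/6=263/207
seg 2: a=4, c=M2/2=-140/207, d=(M3−M2)/(6·3)=175/1863, b=Δ2−h2·(2M2+M3)/6=-31/207
seg 3: a=0, c=M3/2=35/207, d=(M4−M3)/(6·3)=-35/1863, b=Δ3−h3·(2M3+M4)/6=-346/207
t_q=35/4 → seg 3, τ=3/4; S=0+-346/207·τ+35/207·τ²+-35/1863·τ³=-1717/1472

  seg 0: a=-1 b=179/207 c=0 d=7/207
  seg 1: a=1 b=263/207 c=14/69 d=-182/1863
  seg 2: a=4 b=-31/207 c=-140/207 d=175/1863
  seg 3: a=0 b=-346/207 c=35/207 d=-35/1863
S(35/4) = -1717/1472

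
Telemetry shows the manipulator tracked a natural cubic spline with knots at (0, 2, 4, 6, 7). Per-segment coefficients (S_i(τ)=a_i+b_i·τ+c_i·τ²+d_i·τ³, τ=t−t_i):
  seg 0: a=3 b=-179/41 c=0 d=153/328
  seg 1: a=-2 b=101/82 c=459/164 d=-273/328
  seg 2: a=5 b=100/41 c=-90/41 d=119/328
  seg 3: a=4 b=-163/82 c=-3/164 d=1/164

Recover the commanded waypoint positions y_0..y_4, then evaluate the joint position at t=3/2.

y_0 = S_0(0) = a_0 = 3
y_1 = S_1(0) = a_1 = -2
y_2 = S_2(0) = a_2 = 5
y_3 = S_3(0) = a_3 = 4
y_4 = S_3(1) = 2
t_q=3/2 is in segment 0 (τ=3/2); S_0(τ)=-5181/2624

y_0=3 y_1=-2 y_2=5 y_3=4 y_4=2
S(3/2) = -5181/2624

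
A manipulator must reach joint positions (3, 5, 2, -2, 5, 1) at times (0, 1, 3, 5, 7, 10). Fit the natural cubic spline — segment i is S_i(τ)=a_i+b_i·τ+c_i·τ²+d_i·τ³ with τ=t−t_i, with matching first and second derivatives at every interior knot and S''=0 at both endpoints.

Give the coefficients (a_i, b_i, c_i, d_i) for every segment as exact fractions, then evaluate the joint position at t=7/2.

Δ: Δ0=2, Δ1=-3/2, Δ2=-2, Δ3=7/2, Δ4=-4/3
row 1: diag=6, rhs=-21; c'=1/3, d'=-7/2
row 2: denom=8−2·1/3=22/3; d'=(-3−2·-7/2)/(22/3)=6/11
row 3: denom=8−2·3/11=82/11; d'=(33−2·6/11)/(82/11)=351/82
row 4: denom=10−2·11/41=388/41; d'=(-29−2·351/82)/(388/41)=-385/97
back: M4=-385/97
back: M3=351/82−11/41·-385/97=1037/194
back: M2=6/11−3/11·1037/194=-177/194
back: M1=-7/2−1/3·-177/194=-310/97
M: M0=0, M1=-310/97, M2=-177/194, M3=1037/194, M4=-385/97, M5=0
seg 0: a=3, c=M0/2=0, d=(M1−M0)/(6·1)=-155/291, b=Δ0−h0·(2M0+M1)/6=737/291
seg 1: a=5, c=M1/2=-155/97, d=(M2−M1)/(6·2)=443/2328, b=Δ1−h1·(2M1+M2)/6=272/291
seg 2: a=2, c=M2/2=-177/388, d=(M3−M2)/(6·2)=607/1164, b=Δ2−h2·(2M2+M3)/6=-1847/582
seg 3: a=-2, c=M3/2=1037/388, d=(M4−M3)/(6·2)=-1807/2328, b=Δ3−h3·(2M3+M4)/6=733/582
seg 4: a=5, c=M4/2=-385/194, d=(M5−M4)/(6·3)=385/1746, b=Δ4−h4·(2M4+M5)/6=767/291
t_q=7/2 → seg 2, τ=1/2; S=2+-1847/582·τ+-177/388·τ²+607/1164·τ³=1131/3104

  seg 0: a=3 b=737/291 c=0 d=-155/291
  seg 1: a=5 b=272/291 c=-155/97 d=443/2328
  seg 2: a=2 b=-1847/582 c=-177/388 d=607/1164
  seg 3: a=-2 b=733/582 c=1037/388 d=-1807/2328
  seg 4: a=5 b=767/291 c=-385/194 d=385/1746
S(7/2) = 1131/3104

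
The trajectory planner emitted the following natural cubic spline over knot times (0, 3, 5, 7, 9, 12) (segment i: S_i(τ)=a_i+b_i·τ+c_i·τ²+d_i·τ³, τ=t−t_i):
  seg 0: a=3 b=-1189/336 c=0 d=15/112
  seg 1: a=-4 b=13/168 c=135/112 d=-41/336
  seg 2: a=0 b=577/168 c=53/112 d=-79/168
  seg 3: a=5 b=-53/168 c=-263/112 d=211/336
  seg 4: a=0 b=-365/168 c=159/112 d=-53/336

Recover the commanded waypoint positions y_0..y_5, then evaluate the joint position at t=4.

y_0=3 y_1=-4 y_2=0 y_3=5 y_4=0 y_5=2
S(4) = -159/56

y_0 = S_0(0) = a_0 = 3
y_1 = S_1(0) = a_1 = -4
y_2 = S_2(0) = a_2 = 0
y_3 = S_3(0) = a_3 = 5
y_4 = S_4(0) = a_4 = 0
y_5 = S_4(3) = 2
t_q=4 is in segment 1 (τ=1); S_1(τ)=-159/56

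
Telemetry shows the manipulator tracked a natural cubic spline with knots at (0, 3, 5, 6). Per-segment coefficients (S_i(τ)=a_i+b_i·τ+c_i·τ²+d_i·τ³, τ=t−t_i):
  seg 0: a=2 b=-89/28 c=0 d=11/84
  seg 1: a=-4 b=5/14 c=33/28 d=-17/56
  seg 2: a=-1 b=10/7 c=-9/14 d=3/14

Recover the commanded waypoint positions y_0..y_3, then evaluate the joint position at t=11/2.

y_0 = S_0(0) = a_0 = 2
y_1 = S_1(0) = a_1 = -4
y_2 = S_2(0) = a_2 = -1
y_3 = S_2(1) = 0
t_q=11/2 is in segment 2 (τ=1/2); S_2(τ)=-47/112

y_0=2 y_1=-4 y_2=-1 y_3=0
S(11/2) = -47/112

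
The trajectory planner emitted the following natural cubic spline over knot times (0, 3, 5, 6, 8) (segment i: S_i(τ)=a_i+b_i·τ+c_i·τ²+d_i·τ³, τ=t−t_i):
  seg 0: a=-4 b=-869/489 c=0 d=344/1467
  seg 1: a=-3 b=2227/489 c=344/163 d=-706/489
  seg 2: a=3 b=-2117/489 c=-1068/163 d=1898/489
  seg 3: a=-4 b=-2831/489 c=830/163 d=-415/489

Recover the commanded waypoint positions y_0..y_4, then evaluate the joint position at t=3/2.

y_0=-4 y_1=-3 y_2=3 y_3=-4 y_4=-2
S(3/2) = -1915/326

y_0 = S_0(0) = a_0 = -4
y_1 = S_1(0) = a_1 = -3
y_2 = S_2(0) = a_2 = 3
y_3 = S_3(0) = a_3 = -4
y_4 = S_3(2) = -2
t_q=3/2 is in segment 0 (τ=3/2); S_0(τ)=-1915/326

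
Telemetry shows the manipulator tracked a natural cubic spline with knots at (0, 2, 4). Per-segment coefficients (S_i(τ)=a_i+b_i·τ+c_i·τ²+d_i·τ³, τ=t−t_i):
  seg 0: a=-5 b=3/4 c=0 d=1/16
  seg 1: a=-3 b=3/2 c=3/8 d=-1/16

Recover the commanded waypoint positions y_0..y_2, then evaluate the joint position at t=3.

y_0=-5 y_1=-3 y_2=1
S(3) = -19/16

y_0 = S_0(0) = a_0 = -5
y_1 = S_1(0) = a_1 = -3
y_2 = S_1(2) = 1
t_q=3 is in segment 1 (τ=1); S_1(τ)=-19/16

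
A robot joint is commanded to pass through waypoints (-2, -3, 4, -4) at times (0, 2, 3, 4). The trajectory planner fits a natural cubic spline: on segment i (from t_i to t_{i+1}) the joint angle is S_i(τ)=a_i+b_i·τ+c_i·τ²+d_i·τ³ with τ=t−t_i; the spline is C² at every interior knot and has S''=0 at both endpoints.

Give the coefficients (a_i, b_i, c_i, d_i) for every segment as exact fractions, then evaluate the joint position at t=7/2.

  seg 0: a=-2 b=-203/46 c=0 d=45/46
  seg 1: a=-3 b=337/46 c=135/23 d=-285/46
  seg 2: a=4 b=11/23 c=-585/46 d=195/46
S(7/2) = 585/368

Δ: Δ0=-1/2, Δ1=7, Δ2=-8
row 1: diag=6, rhs=45; c'=1/6, d'=15/2
row 2: denom=4−1·1/6=23/6; d'=(-90−1·15/2)/(23/6)=-585/23
back: M2=-585/23
back: M1=15/2−1/6·-585/23=270/23
M: M0=0, M1=270/23, M2=-585/23, M3=0
seg 0: a=-2, c=M0/2=0, d=(M1−M0)/(6·2)=45/46, b=Δ0−h0·(2M0+M1)/6=-203/46
seg 1: a=-3, c=M1/2=135/23, d=(M2−M1)/(6·1)=-285/46, b=Δ1−h1·(2M1+M2)/6=337/46
seg 2: a=4, c=M2/2=-585/46, d=(M3−M2)/(6·1)=195/46, b=Δ2−h2·(2M2+M3)/6=11/23
t_q=7/2 → seg 2, τ=1/2; S=4+11/23·τ+-585/46·τ²+195/46·τ³=585/368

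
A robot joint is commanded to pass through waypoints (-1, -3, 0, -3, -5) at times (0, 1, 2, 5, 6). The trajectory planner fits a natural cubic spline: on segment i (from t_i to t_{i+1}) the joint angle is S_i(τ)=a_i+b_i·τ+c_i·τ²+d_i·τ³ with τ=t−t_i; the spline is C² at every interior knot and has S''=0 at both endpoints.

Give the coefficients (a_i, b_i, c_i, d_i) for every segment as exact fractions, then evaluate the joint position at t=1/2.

Δ: Δ0=-2, Δ1=3, Δ2=-1, Δ3=-2
row 1: diag=4, rhs=30; c'=1/4, d'=15/2
row 2: denom=8−1·1/4=31/4; d'=(-24−1·15/2)/(31/4)=-126/31
row 3: denom=8−3·12/31=212/31; d'=(-6−3·-126/31)/(212/31)=48/53
back: M3=48/53
back: M2=-126/31−12/31·48/53=-234/53
back: M1=15/2−1/4·-234/53=456/53
M: M0=0, M1=456/53, M2=-234/53, M3=48/53, M4=0
seg 0: a=-1, c=M0/2=0, d=(M1−M0)/(6·1)=76/53, b=Δ0−h0·(2M0+M1)/6=-182/53
seg 1: a=-3, c=M1/2=228/53, d=(M2−M1)/(6·1)=-115/53, b=Δ1−h1·(2M1+M2)/6=46/53
seg 2: a=0, c=M2/2=-117/53, d=(M3−M2)/(6·3)=47/159, b=Δ2−h2·(2M2+M3)/6=157/53
seg 3: a=-3, c=M3/2=24/53, d=(M4−M3)/(6·1)=-8/53, b=Δ3−h3·(2M3+M4)/6=-122/53
t_q=1/2 → seg 0, τ=1/2; S=-1+-182/53·τ+0·τ²+76/53·τ³=-269/106

  seg 0: a=-1 b=-182/53 c=0 d=76/53
  seg 1: a=-3 b=46/53 c=228/53 d=-115/53
  seg 2: a=0 b=157/53 c=-117/53 d=47/159
  seg 3: a=-3 b=-122/53 c=24/53 d=-8/53
S(1/2) = -269/106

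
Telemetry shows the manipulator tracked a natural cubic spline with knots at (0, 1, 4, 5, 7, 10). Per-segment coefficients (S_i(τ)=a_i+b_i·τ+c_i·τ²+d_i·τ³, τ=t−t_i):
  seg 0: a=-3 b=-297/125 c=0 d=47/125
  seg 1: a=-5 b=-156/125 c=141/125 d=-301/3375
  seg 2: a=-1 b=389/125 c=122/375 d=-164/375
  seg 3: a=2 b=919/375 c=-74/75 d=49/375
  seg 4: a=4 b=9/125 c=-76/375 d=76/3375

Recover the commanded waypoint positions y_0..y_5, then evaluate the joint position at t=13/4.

y_0=-3 y_1=-5 y_2=-1 y_3=2 y_4=4 y_5=3
S(13/4) = -24907/8000

y_0 = S_0(0) = a_0 = -3
y_1 = S_1(0) = a_1 = -5
y_2 = S_2(0) = a_2 = -1
y_3 = S_3(0) = a_3 = 2
y_4 = S_4(0) = a_4 = 4
y_5 = S_4(3) = 3
t_q=13/4 is in segment 1 (τ=9/4); S_1(τ)=-24907/8000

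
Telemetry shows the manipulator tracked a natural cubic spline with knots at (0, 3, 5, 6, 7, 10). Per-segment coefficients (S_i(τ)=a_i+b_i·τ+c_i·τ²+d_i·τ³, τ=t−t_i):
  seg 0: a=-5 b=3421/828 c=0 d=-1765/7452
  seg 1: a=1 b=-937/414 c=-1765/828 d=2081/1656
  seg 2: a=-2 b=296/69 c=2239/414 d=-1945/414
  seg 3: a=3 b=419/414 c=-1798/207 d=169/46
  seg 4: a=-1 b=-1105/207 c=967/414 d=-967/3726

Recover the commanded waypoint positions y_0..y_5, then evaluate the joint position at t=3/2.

y_0=-5 y_1=1 y_2=-2 y_3=3 y_4=-1 y_5=-3
S(3/2) = 293/736

y_0 = S_0(0) = a_0 = -5
y_1 = S_1(0) = a_1 = 1
y_2 = S_2(0) = a_2 = -2
y_3 = S_3(0) = a_3 = 3
y_4 = S_4(0) = a_4 = -1
y_5 = S_4(3) = -3
t_q=3/2 is in segment 0 (τ=3/2); S_0(τ)=293/736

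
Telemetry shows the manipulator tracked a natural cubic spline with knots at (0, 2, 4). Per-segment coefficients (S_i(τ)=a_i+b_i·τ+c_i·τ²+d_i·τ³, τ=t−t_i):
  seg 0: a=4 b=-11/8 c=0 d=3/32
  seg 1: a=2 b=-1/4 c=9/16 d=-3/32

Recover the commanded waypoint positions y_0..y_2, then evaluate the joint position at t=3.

y_0 = S_0(0) = a_0 = 4
y_1 = S_1(0) = a_1 = 2
y_2 = S_1(2) = 3
t_q=3 is in segment 1 (τ=1); S_1(τ)=71/32

y_0=4 y_1=2 y_2=3
S(3) = 71/32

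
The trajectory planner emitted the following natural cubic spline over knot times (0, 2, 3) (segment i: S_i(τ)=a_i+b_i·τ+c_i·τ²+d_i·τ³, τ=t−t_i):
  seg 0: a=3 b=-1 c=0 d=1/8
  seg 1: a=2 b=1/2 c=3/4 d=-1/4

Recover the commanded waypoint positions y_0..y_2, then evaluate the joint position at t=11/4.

y_0 = S_0(0) = a_0 = 3
y_1 = S_1(0) = a_1 = 2
y_2 = S_1(1) = 3
t_q=11/4 is in segment 1 (τ=3/4); S_1(τ)=689/256

y_0=3 y_1=2 y_2=3
S(11/4) = 689/256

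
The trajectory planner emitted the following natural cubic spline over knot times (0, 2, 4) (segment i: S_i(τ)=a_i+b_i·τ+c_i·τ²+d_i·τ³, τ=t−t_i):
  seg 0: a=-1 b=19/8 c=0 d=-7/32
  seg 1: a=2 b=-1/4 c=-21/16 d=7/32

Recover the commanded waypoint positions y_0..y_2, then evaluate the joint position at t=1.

y_0=-1 y_1=2 y_2=-2
S(1) = 37/32

y_0 = S_0(0) = a_0 = -1
y_1 = S_1(0) = a_1 = 2
y_2 = S_1(2) = -2
t_q=1 is in segment 0 (τ=1); S_0(τ)=37/32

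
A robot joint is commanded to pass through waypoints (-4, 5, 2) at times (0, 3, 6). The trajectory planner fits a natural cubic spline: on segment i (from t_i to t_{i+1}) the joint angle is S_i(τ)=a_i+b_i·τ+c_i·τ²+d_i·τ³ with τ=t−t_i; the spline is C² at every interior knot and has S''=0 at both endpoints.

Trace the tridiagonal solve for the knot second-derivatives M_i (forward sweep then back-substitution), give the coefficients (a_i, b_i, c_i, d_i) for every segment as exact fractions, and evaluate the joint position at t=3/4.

  seg 0: a=-4 b=4 c=0 d=-1/9
  seg 1: a=5 b=1 c=-1 d=1/9
S(3/4) = -67/64

Δ: Δ0=3, Δ1=-1
row 1: diag=12, rhs=-24; c'=1/4, d'=-2
back: M1=-2
M: M0=0, M1=-2, M2=0
seg 0: a=-4, c=M0/2=0, d=(M1−M0)/(6·3)=-1/9, b=Δ0−h0·(2M0+M1)/6=4
seg 1: a=5, c=M1/2=-1, d=(M2−M1)/(6·3)=1/9, b=Δ1−h1·(2M1+M2)/6=1
t_q=3/4 → seg 0, τ=3/4; S=-4+4·τ+0·τ²+-1/9·τ³=-67/64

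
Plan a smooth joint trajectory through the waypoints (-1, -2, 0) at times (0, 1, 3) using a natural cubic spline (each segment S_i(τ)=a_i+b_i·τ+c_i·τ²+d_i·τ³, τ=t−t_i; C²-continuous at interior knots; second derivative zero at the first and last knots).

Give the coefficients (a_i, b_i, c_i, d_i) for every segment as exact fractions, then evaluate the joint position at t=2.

  seg 0: a=-1 b=-4/3 c=0 d=1/3
  seg 1: a=-2 b=-1/3 c=1 d=-1/6
S(2) = -3/2

Δ: Δ0=-1, Δ1=1
row 1: diag=6, rhs=12; c'=1/3, d'=2
back: M1=2
M: M0=0, M1=2, M2=0
seg 0: a=-1, c=M0/2=0, d=(M1−M0)/(6·1)=1/3, b=Δ0−h0·(2M0+M1)/6=-4/3
seg 1: a=-2, c=M1/2=1, d=(M2−M1)/(6·2)=-1/6, b=Δ1−h1·(2M1+M2)/6=-1/3
t_q=2 → seg 1, τ=1; S=-2+-1/3·τ+1·τ²+-1/6·τ³=-3/2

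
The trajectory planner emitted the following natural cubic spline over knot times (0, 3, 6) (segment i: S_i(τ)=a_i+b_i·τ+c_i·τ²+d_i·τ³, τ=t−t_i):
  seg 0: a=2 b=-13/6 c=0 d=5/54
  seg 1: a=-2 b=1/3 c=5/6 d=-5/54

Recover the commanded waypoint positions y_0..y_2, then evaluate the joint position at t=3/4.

y_0=2 y_1=-2 y_2=4
S(3/4) = 53/128

y_0 = S_0(0) = a_0 = 2
y_1 = S_1(0) = a_1 = -2
y_2 = S_1(3) = 4
t_q=3/4 is in segment 0 (τ=3/4); S_0(τ)=53/128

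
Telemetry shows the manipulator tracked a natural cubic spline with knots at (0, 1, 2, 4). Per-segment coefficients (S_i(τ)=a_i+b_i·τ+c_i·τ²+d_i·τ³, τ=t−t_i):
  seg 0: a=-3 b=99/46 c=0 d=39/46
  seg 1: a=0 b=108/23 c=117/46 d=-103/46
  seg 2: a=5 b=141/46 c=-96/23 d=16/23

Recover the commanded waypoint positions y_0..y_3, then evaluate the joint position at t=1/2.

y_0 = S_0(0) = a_0 = -3
y_1 = S_1(0) = a_1 = 0
y_2 = S_2(0) = a_2 = 5
y_3 = S_2(2) = 0
t_q=1/2 is in segment 0 (τ=1/2); S_0(τ)=-669/368

y_0=-3 y_1=0 y_2=5 y_3=0
S(1/2) = -669/368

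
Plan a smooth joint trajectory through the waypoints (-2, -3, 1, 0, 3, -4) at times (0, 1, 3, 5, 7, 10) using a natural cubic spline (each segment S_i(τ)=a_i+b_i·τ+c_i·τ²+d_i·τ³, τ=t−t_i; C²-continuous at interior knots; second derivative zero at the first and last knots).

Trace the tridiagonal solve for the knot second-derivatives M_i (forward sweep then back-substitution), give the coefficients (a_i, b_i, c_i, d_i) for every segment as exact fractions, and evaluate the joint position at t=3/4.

  seg 0: a=-2 b=-1987/1164 c=0 d=823/1164
  seg 1: a=-3 b=241/582 c=823/388 d=-773/1164
  seg 2: a=1 b=541/582 c=-723/388 d=1337/2328
  seg 3: a=0 b=107/291 c=307/194 d=-1183/2328
  seg 4: a=3 b=349/582 c=-569/388 d=569/3492
S(3/4) = -74049/24832

Δ: Δ0=-1, Δ1=2, Δ2=-1/2, Δ3=3/2, Δ4=-7/3
row 1: diag=6, rhs=18; c'=1/3, d'=3
row 2: denom=8−2·1/3=22/3; d'=(-15−2·3)/(22/3)=-63/22
row 3: denom=8−2·3/11=82/11; d'=(12−2·-63/22)/(82/11)=195/82
row 4: denom=10−2·11/41=388/41; d'=(-23−2·195/82)/(388/41)=-569/194
back: M4=-569/194
back: M3=195/82−11/41·-569/194=307/97
back: M2=-63/22−3/11·307/97=-723/194
back: M1=3−1/3·-723/194=823/194
M: M0=0, M1=823/194, M2=-723/194, M3=307/97, M4=-569/194, M5=0
seg 0: a=-2, c=M0/2=0, d=(M1−M0)/(6·1)=823/1164, b=Δ0−h0·(2M0+M1)/6=-1987/1164
seg 1: a=-3, c=M1/2=823/388, d=(M2−M1)/(6·2)=-773/1164, b=Δ1−h1·(2M1+M2)/6=241/582
seg 2: a=1, c=M2/2=-723/388, d=(M3−M2)/(6·2)=1337/2328, b=Δ2−h2·(2M2+M3)/6=541/582
seg 3: a=0, c=M3/2=307/194, d=(M4−M3)/(6·2)=-1183/2328, b=Δ3−h3·(2M3+M4)/6=107/291
seg 4: a=3, c=M4/2=-569/388, d=(M5−M4)/(6·3)=569/3492, b=Δ4−h4·(2M4+M5)/6=349/582
t_q=3/4 → seg 0, τ=3/4; S=-2+-1987/1164·τ+0·τ²+823/1164·τ³=-74049/24832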